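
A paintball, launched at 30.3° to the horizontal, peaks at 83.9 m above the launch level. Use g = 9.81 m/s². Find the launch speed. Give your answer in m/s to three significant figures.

At the peak v_y = 0, so v_y0 = √(2gH) = √(2 × 9.81 × 83.9) = 40.57 m/s.
v_y0 = v₀ sin θ ⇒ v₀ = 40.57 / sin 30.3° = 80.42 m/s.

80.4 m/s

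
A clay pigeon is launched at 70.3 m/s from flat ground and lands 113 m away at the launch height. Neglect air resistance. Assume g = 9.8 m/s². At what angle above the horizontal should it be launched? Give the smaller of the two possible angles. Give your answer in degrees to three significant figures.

Level-ground range R = v₀² sin(2θ)/g ⇒ sin(2θ) = gR/v₀² = 9.80 × 113 / 70.3² = 0.2241.
2θ = 12.95° or 180° − 12.95° = 167.1°, so θ = 6.474° or 83.53°.
The smaller angle is 6.474°.

6.47°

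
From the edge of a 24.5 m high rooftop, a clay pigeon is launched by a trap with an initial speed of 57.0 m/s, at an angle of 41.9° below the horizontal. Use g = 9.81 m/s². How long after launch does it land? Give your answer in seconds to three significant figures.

Horizontal component vₓ = 57.00 cos 41.9° = 42.43 m/s; vertical v_y0 = −38.07 m/s (downward).
Vertical motion (up positive, ground at y = 0): 4.905 t² − (−38.07) t − 24.5 = 0, so t = (−38.07 + √(38.07² + 2·9.81·24.5)) / 9.81 = (−38.07 + 43.93) / 9.81 = 0.5976 s.

0.598 s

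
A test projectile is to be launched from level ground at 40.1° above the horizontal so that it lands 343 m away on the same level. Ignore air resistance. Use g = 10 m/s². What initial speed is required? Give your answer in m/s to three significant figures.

59.0 m/s

Level-ground range: R = v₀² sin(2θ)/g, so v₀ = √(gR / sin 2θ).
v₀ = √(10.0 × 343 / sin 80.20°) = √(3430 / 0.9854) = √3480.8 = 59.00 m/s.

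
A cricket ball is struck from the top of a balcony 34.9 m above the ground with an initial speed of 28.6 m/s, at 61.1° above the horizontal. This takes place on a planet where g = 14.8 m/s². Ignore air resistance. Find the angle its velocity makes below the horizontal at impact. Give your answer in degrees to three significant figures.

71.3°

Horizontal component vₓ = 28.60 cos 61.1° = 13.82 m/s; vertical v_y0 = 28.60 sin 61.1° = 25.04 m/s.
With up positive and y = 0 at the ground: y(t) = 34.9 + (25.04) t − 7.400 t². Setting y = 0 and taking the positive root: t = [25.04 + √(25.04² + 2·14.8·34.9)] / 14.8 = (25.04 + 40.74) / 14.8 = 4.445 s.
At impact: v_y = v_y0 − g t = −40.74 m/s; vₓ = 13.82 m/s.
Angle below horizontal: arctan(|v_y|/vₓ) = arctan(40.74/13.82) = 71.26°.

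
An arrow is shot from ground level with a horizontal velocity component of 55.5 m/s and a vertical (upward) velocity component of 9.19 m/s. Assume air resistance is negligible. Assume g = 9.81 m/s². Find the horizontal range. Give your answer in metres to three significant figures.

Time aloft: T = 2 v_y0 / g = 2 × 9.190 / 9.81 = 1.874 s.
Range: R = vₓ T = 55.50 × 1.874 = 104.0 m.

104 m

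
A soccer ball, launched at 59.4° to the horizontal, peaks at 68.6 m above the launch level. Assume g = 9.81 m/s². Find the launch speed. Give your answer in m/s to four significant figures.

At the peak v_y = 0, so v_y0 = √(2gH) = √(2 × 9.81 × 68.6) = 36.69 m/s.
v_y0 = v₀ sin θ ⇒ v₀ = 36.69 / sin 59.4° = 42.62 m/s.

42.62 m/s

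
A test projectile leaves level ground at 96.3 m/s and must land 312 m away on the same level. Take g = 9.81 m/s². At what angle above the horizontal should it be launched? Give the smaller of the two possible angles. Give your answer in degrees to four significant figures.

9.636°

From R = (v₀²/g) sin 2θ: sin 2θ = 9.81 × 312 / 9273.7 = 0.3300.
2θ = 19.27° or 180° − 19.27° = 160.7°, so θ = 9.636° or 80.36°.
The smaller angle is 9.636°.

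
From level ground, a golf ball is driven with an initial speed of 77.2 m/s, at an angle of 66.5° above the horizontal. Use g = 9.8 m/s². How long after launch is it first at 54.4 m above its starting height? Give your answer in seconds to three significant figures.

0.814 s

vₓ = 77.20 cos 66.5° = 30.78 m/s; v_y0 = 77.20 sin 66.5° = 70.80 m/s.
Require v_y0 t − ½ g t² = 54.4, i.e. 4.900 t² − 70.80 t + 54.4 = 0.
Quadratic formula: t = (70.80 ± √3946.0) / 9.80 = (70.80 ± 62.82) / 9.80 → t = 0.8143 s or 13.63 s.
The first (ascending) time is 0.8143 s.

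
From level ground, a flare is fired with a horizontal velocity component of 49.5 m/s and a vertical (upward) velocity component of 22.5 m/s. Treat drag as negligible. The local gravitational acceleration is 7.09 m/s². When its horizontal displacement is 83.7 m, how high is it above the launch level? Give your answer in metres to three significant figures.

At x = 83.7 m, t = x/vₓ = 83.7/49.50 = 1.691 s.
Height: y = v_y0 t − ½ g t² = 22.50 × 1.691 − 3.545 × 1.691² = 38.05 − 10.14 = 27.91 m.

27.9 m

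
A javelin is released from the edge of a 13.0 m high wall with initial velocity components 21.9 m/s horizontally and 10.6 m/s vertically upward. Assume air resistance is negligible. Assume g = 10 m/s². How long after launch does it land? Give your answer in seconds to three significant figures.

2.99 s

The projectile lands when y = 13.0 + (10.60) t − ½·10.0·t² = 0. Positive root: t = (10.60 + √(10.60² + 2·10.0·13.0)) / 10.0 = (10.60 + 19.30) / 10.0 = 2.990 s.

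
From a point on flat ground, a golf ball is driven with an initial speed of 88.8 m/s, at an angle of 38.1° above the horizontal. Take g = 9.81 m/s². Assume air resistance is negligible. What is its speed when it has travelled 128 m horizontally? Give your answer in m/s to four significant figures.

vₓ = 88.80 cos 38.1° = 69.88 m/s; v_y0 = 88.80 sin 38.1° = 54.79 m/s.
x = vₓ t ⇒ t = 128/69.88 = 1.832 s.
Vertical velocity there: v_y = v_y0 − g t = 54.79 − 9.81 × 1.832 = 36.82 m/s.
Speed: √(vₓ² + v_y²) = √(69.88² + 36.82²) = 78.99 m/s.

78.99 m/s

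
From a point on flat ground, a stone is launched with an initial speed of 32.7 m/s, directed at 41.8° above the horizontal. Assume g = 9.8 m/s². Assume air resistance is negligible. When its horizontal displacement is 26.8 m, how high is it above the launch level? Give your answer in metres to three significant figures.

18.0 m

Horizontal component vₓ = 32.70 cos 41.8° = 24.38 m/s; vertical v_y0 = 32.70 sin 41.8° = 21.80 m/s.
x = vₓ t ⇒ t = 26.8/24.38 = 1.099 s.
Height: y = v_y0 t − ½ g t² = 21.80 × 1.099 − 4.900 × 1.099² = 23.96 − 5.922 = 18.04 m.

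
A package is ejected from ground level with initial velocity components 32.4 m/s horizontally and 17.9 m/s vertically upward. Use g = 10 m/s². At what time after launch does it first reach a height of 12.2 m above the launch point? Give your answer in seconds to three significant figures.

Height y(t) = 17.90 t − 5.000 t² = 12.2 gives 5.000 t² − 17.90 t + 12.2 = 0.
t = [17.90 ± √(17.90² − 2·10.0·12.2)] / 10.0 = (17.90 ± 8.741) / 10.0, so t = 0.9159 s or t = 2.664 s.
The first (ascending) time is 0.9159 s.

0.916 s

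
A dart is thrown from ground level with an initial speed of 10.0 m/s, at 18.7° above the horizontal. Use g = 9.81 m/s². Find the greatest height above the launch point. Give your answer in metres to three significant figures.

Components: vₓ = 10.00 cos 18.7° = 9.472 m/s, v_y0 = 10.00 sin 18.7° = 3.206 m/s.
Peak height H = v_y0² / (2g) = 10.279 / 19.62 = 0.5239 m.

0.524 m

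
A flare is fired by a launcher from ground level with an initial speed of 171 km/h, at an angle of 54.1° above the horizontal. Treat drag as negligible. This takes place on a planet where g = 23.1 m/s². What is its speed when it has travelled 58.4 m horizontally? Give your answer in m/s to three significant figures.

29.6 m/s

Convert: 171 km/h = 171/3.6 = 47.50 m/s.
Components: vₓ = 47.50 cos 54.1° = 27.85 m/s, v_y0 = 47.50 sin 54.1° = 38.48 m/s.
At x = 58.4 m, t = x/vₓ = 58.4/27.85 = 2.097 s.
Vertical velocity there: v_y = v_y0 − g t = 38.48 − 23.1 × 2.097 = −9.958 m/s.
Speed: √(vₓ² + v_y²) = √(27.85² + 9.958²) = 29.58 m/s.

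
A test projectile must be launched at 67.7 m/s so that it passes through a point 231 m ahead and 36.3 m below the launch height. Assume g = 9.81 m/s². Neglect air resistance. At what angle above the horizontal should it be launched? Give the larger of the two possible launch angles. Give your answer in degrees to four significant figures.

Trajectory: y = x tanθ − g x² (1 + tan²θ)/(2v₀²). With x = 231, y = −36.3, v₀ = 67.7, g = 9.81:
57.11 tan²θ − 231 tanθ + (20.81) = 0.
tanθ = [231 ± √(231² − 4 × 57.11 × (20.81))] / (2 × 57.11) = (231 ± 220.5) / 114.2, giving tanθ = 0.09217 or 3.953.
θ = 5.266° or 75.80°; the larger is 75.80°.

75.80°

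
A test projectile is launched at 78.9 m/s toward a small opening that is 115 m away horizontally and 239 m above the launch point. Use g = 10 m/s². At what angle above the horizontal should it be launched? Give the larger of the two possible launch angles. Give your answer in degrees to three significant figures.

Trajectory: y = x tanθ − g x² (1 + tan²θ)/(2v₀²). With x = 115, y = 239, v₀ = 78.9, g = 10.0:
10.62 tan²θ − 115 tanθ + (249.6) = 0.
tanθ = [115 ± √(115² − 4 × 10.62 × (249.6))] / (2 × 10.62) = (115 ± 51.18) / 21.24, giving tanθ = 3.004 or 7.822.
θ = 71.59° or 82.71°; the larger is 82.71°.

82.7°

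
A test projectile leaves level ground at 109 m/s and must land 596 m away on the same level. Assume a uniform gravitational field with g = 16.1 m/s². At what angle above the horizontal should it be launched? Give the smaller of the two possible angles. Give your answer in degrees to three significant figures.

26.9°

R = v₀² sin 2θ / g gives sin 2θ = gR/v₀² = 16.1·596/109² = 0.8076.
2θ = 53.87° or 180° − 53.87° = 126.1°, so θ = 26.93° or 63.07°.
The smaller angle is 26.93°.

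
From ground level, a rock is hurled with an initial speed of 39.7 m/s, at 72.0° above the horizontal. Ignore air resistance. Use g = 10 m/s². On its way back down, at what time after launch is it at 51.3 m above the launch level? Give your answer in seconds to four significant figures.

5.775 s

Components: vₓ = 39.70 cos 72.0° = 12.27 m/s, v_y0 = 39.70 sin 72.0° = 37.76 m/s.
Set y = v_y0 t − ½ g t² = 51.3: 5.000 t² − 37.76 t + 51.3 = 0.
t = [37.76 ± √(37.76² − 2·10.0·51.3)] / 10.0 = (37.76 ± 19.99) / 10.0, so t = 1.777 s or t = 5.775 s.
The descending-branch root is 5.775 s.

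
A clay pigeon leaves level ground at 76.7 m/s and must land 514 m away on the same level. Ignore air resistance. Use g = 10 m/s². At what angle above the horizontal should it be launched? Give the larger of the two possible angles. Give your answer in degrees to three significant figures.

Level-ground range R = v₀² sin(2θ)/g ⇒ sin(2θ) = gR/v₀² = 10.0 × 514 / 76.7² = 0.8737.
2θ = 60.89° or 180° − 60.89° = 119.1°, so θ = 30.45° or 59.55°.
The larger angle is 59.55°.

59.6°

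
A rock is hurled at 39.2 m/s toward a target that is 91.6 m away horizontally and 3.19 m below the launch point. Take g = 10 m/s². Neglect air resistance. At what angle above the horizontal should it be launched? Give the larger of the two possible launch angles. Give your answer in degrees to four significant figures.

Trajectory: y = x tanθ − g x² (1 + tan²θ)/(2v₀²). With x = 91.6, y = −3.19, v₀ = 39.2, g = 10.0:
27.30 tan²θ − 91.6 tanθ + (24.11) = 0.
tanθ = [91.6 ± √(91.6² − 4 × 27.30 × (24.11))] / (2 × 27.30) = (91.6 ± 75.88) / 54.60, giving tanθ = 0.2879 or 3.067.
θ = 16.06° or 71.94°; the larger is 71.94°.

71.94°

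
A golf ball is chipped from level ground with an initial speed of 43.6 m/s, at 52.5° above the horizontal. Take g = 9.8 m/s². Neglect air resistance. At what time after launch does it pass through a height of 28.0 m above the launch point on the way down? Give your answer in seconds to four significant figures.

vₓ = 43.60 cos 52.5° = 26.54 m/s; v_y0 = 43.60 sin 52.5° = 34.59 m/s.
Height y(t) = 34.59 t − 4.900 t² = 28.0 gives 4.900 t² − 34.59 t + 28.0 = 0.
Quadratic formula: t = (34.59 ± √647.68) / 9.80 = (34.59 ± 25.45) / 9.80 → t = 0.9327 s or 6.127 s.
The descending-branch root is 6.127 s.

6.127 s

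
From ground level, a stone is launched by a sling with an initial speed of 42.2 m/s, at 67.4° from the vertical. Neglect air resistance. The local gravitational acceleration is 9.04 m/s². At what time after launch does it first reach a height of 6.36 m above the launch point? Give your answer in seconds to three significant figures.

0.448 s

Resolve: vₓ = 42.20 sin 67.4° = 38.96 m/s and v_y0 = 42.20 cos 67.4° = 16.22 m/s.
Set y = v_y0 t − ½ g t² = 6.36: 4.520 t² − 16.22 t + 6.36 = 0.
Quadratic formula: t = (16.22 ± √148.01) / 9.04 = (16.22 ± 12.17) / 9.04 → t = 0.4482 s or 3.140 s.
The first (ascending) time is 0.4482 s.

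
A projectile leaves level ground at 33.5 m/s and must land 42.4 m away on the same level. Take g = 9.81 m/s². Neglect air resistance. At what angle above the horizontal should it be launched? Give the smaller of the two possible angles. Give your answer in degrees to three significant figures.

R = v₀² sin 2θ / g gives sin 2θ = gR/v₀² = 9.81·42.4/33.5² = 0.3706.
2θ = 21.75° or 180° − 21.75° = 158.2°, so θ = 10.88° or 79.12°.
The smaller angle is 10.88°.

10.9°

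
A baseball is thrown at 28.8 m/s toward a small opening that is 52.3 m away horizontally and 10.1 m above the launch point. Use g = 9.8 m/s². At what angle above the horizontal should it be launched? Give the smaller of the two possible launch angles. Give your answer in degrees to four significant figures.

31.86°

Trajectory: y = x tanθ − g x² (1 + tan²θ)/(2v₀²). With x = 52.3, y = 10.1, v₀ = 28.8, g = 9.80:
16.16 tan²θ − 52.3 tanθ + (26.26) = 0.
tanθ = [52.3 ± √(52.3² − 4 × 16.16 × (26.26))] / (2 × 16.16) = (52.3 ± 32.22) / 32.32, giving tanθ = 0.6214 or 2.615.
θ = 31.86° or 69.07°; the smaller is 31.86°.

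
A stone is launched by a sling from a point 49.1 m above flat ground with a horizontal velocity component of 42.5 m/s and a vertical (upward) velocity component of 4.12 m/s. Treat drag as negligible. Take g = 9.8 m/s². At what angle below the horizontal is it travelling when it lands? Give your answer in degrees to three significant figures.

36.4°

The projectile lands when y = 49.1 + (4.120) t − ½·9.80·t² = 0. Positive root: t = (4.120 + √(4.120² + 2·9.80·49.1)) / 9.80 = (4.120 + 31.29) / 9.80 = 3.614 s.
At impact: v_y = v_y0 − g t = −31.29 m/s; vₓ = 42.50 m/s.
Angle below horizontal: arctan(|v_y|/vₓ) = arctan(31.29/42.50) = 36.37°.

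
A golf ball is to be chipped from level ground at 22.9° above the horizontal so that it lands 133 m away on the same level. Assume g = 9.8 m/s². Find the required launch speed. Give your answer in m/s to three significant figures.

42.6 m/s

From R = (v₀² / g) sin 2θ: v₀ = √(gR / sin 2θ).
v₀ = √(9.80 × 133 / sin 45.80°) = √(1303 / 0.7169) = √1818.1 = 42.64 m/s.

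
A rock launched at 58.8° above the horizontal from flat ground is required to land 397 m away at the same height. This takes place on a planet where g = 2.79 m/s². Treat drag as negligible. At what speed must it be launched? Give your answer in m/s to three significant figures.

Level-ground range: R = v₀² sin(2θ)/g, so v₀ = √(gR / sin 2θ).
v₀ = √(2.79 × 397 / sin 117.6°) = √(1108 / 0.8862) = √1249.9 = 35.35 m/s.

35.4 m/s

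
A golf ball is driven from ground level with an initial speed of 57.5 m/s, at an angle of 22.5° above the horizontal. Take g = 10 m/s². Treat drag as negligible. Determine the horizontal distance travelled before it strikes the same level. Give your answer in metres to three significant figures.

234 m

vₓ = 57.50 cos 22.5° = 53.12 m/s; v_y0 = 57.50 sin 22.5° = 22.00 m/s.
Time aloft: T = 2 v_y0 / g = 2 × 22.00 / 10.0 = 4.401 s.
Horizontal distance R = vₓ T = 53.12 × 4.401 = 233.8 m.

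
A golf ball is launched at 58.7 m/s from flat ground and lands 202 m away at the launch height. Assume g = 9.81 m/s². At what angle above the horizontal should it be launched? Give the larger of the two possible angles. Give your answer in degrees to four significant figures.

Level-ground range R = v₀² sin(2θ)/g ⇒ sin(2θ) = gR/v₀² = 9.81 × 202 / 58.7² = 0.5751.
2θ = 35.11° or 180° − 35.11° = 144.9°, so θ = 17.55° or 72.45°.
The larger angle is 72.45°.

72.45°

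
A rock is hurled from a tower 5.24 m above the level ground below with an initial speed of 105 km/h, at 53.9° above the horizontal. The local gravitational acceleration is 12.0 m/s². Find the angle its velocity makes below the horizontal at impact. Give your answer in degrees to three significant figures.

56.6°

Convert: 105 km/h = 105/3.6 = 29.17 m/s.
Resolve: vₓ = 29.17 cos 53.9° = 17.18 m/s and v_y0 = 29.17 sin 53.9° = 23.57 m/s.
The projectile lands when y = 5.24 + (23.57) t − ½·12.0·t² = 0. Positive root: t = (23.57 + √(23.57² + 2·12.0·5.24)) / 12.0 = (23.57 + 26.10) / 12.0 = 4.139 s.
At impact: v_y = v_y0 − g t = −26.10 m/s; vₓ = 17.18 m/s.
Angle below horizontal: arctan(|v_y|/vₓ) = arctan(26.10/17.18) = 56.64°.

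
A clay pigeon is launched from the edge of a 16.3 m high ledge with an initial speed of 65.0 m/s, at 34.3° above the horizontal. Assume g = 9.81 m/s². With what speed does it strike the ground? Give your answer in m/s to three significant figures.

67.4 m/s

Horizontal component vₓ = 65.00 cos 34.3° = 53.70 m/s; vertical v_y0 = 65.00 sin 34.3° = 36.63 m/s.
The projectile lands when y = 16.3 + (36.63) t − ½·9.81·t² = 0. Positive root: t = (36.63 + √(36.63² + 2·9.81·16.3)) / 9.81 = (36.63 + 40.76) / 9.81 = 7.889 s.
Vertical velocity at impact: v_y = v_y0 − g t = 36.63 − 9.81 × 7.889 = −40.76 m/s.
Speed: |v| = √(vₓ² + v_y²) = √(53.70² + 40.76²) = 67.42 m/s.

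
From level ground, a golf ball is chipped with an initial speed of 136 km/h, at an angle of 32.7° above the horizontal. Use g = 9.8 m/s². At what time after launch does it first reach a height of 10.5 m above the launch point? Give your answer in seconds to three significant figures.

Convert: 136 km/h = 136/3.6 = 37.78 m/s.
Components: vₓ = 37.78 cos 32.7° = 31.79 m/s, v_y0 = 37.78 sin 32.7° = 20.41 m/s.
Require v_y0 t − ½ g t² = 10.5, i.e. 4.900 t² − 20.41 t + 10.5 = 0.
t = [20.41 ± √(20.41² − 2·9.80·10.5)] / 9.80 = (20.41 ± 14.52) / 9.80, so t = 0.6013 s or t = 3.564 s.
The first (ascending) time is 0.6013 s.

0.601 s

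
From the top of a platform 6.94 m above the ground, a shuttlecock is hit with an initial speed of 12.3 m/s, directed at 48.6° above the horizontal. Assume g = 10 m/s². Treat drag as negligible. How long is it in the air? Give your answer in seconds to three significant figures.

2.42 s

Horizontal component vₓ = 12.30 cos 48.6° = 8.134 m/s; vertical v_y0 = 12.30 sin 48.6° = 9.226 m/s.
The projectile lands when y = 6.94 + (9.226) t − ½·10.0·t² = 0. Positive root: t = (9.226 + √(9.226² + 2·10.0·6.94)) / 10.0 = (9.226 + 14.96) / 10.0 = 2.419 s.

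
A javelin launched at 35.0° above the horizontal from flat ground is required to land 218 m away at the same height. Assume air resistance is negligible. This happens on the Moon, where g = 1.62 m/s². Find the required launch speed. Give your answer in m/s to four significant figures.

On level ground R = v₀² sin 2θ / g ⇒ v₀ = √(gR / sin 2θ).
v₀ = √(1.62 × 218 / sin 70.00°) = √(353.2 / 0.9397) = √375.83 = 19.39 m/s.

19.39 m/s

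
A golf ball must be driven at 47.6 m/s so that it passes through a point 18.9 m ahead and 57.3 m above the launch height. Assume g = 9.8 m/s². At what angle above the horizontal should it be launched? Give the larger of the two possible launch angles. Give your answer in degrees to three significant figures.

Trajectory: y = x tanθ − g x² (1 + tan²θ)/(2v₀²). With x = 18.9, y = 57.3, v₀ = 47.6, g = 9.80:
0.7725 tan²θ − 18.9 tanθ + (58.07) = 0.
tanθ = [18.9 ± √(18.9² − 4 × 0.7725 × (58.07))] / (2 × 0.7725) = (18.9 ± 13.33) / 1.545, giving tanθ = 3.603 or 20.86.
θ = 74.49° or 87.26°; the larger is 87.26°.

87.3°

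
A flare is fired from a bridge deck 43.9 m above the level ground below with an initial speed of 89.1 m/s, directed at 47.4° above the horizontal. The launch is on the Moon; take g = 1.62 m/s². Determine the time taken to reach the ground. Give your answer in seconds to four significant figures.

vₓ = 89.10 cos 47.4° = 60.31 m/s; v_y0 = 89.10 sin 47.4° = 65.59 m/s.
Vertical motion (up positive, ground at y = 0): 0.8100 t² − (65.59) t − 43.9 = 0, so t = (65.59 + √(65.59² + 2·1.62·43.9)) / 1.62 = (65.59 + 66.66) / 1.62 = 81.63 s.

81.63 s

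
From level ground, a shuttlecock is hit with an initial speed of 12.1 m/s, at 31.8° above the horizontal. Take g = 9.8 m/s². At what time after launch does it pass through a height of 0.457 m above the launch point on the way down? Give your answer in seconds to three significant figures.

1.23 s

Resolve: vₓ = 12.10 cos 31.8° = 10.28 m/s and v_y0 = 12.10 sin 31.8° = 6.376 m/s.
Height y(t) = 6.376 t − 4.900 t² = 0.457 gives 4.900 t² − 6.376 t + 0.457 = 0.
t = [6.376 ± √(6.376² − 2·9.80·0.457)] / 9.80 = (6.376 ± 5.630) / 9.80, so t = 0.07613 s or t = 1.225 s.
The descending-branch root is 1.225 s.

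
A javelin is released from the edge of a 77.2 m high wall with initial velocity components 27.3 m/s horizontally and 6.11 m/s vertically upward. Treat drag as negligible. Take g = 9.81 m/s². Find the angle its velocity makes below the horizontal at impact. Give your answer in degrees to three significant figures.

With up positive and y = 0 at the ground: y(t) = 77.2 + (6.110) t − 4.905 t². Setting y = 0 and taking the positive root: t = [6.110 + √(6.110² + 2·9.81·77.2)] / 9.81 = (6.110 + 39.40) / 9.81 = 4.639 s.
At impact: v_y = v_y0 − g t = −39.40 m/s; vₓ = 27.30 m/s.
Angle below horizontal: arctan(|v_y|/vₓ) = arctan(39.40/27.30) = 55.28°.

55.3°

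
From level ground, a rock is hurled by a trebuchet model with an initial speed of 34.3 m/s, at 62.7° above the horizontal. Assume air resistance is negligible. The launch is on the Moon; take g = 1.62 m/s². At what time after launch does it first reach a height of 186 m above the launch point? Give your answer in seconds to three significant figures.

Resolve: vₓ = 34.30 cos 62.7° = 15.73 m/s and v_y0 = 34.30 sin 62.7° = 30.48 m/s.
Require v_y0 t − ½ g t² = 186, i.e. 0.8100 t² − 30.48 t + 186 = 0.
t = [30.48 ± √(30.48² − 2·1.62·186)] / 1.62 = (30.48 ± 18.07) / 1.62, so t = 7.663 s or t = 29.97 s.
The first (ascending) time is 7.663 s.

7.66 s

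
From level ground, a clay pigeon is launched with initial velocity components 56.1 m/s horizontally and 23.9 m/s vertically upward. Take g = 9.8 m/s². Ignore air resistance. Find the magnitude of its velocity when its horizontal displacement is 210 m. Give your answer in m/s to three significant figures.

Time to reach x = 210 m: t = x/vₓ = 210/56.10 = 3.743 s.
Vertical velocity there: v_y = v_y0 − g t = 23.90 − 9.80 × 3.743 = −12.78 m/s.
Speed: √(vₓ² + v_y²) = √(56.10² + 12.78²) = 57.54 m/s.

57.5 m/s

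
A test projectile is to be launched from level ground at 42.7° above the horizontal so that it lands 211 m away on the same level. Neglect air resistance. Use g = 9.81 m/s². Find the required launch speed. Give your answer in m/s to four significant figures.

Level-ground range: R = v₀² sin(2θ)/g, so v₀ = √(gR / sin 2θ).
v₀ = √(9.81 × 211 / sin 85.40°) = √(2070 / 0.9968) = √2076.6 = 45.57 m/s.

45.57 m/s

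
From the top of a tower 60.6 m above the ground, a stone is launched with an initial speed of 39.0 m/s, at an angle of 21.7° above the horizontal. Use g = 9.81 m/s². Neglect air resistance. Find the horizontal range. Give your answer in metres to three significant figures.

Horizontal component vₓ = 39.00 cos 21.7° = 36.24 m/s; vertical v_y0 = 39.00 sin 21.7° = 14.42 m/s.
Vertical motion (up positive, ground at y = 0): 4.905 t² − (14.42) t − 60.6 = 0, so t = (14.42 + √(14.42² + 2·9.81·60.6)) / 9.81 = (14.42 + 37.38) / 9.81 = 5.280 s.
Horizontal distance: R = vₓ t = 36.24 × 5.280 = 191.3 m.

191 m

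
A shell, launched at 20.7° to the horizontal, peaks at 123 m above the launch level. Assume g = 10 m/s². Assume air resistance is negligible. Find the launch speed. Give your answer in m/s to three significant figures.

At the peak v_y = 0, so v_y0 = √(2gH) = √(2 × 10.0 × 123) = 49.60 m/s.
v_y0 = v₀ sin θ ⇒ v₀ = 49.60 / sin 20.7° = 140.3 m/s.

140 m/s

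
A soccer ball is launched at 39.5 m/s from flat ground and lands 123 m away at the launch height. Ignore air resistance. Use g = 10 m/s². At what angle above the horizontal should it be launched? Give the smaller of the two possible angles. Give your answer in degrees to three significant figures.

26.0°

Level-ground range R = v₀² sin(2θ)/g ⇒ sin(2θ) = gR/v₀² = 10.0 × 123 / 39.5² = 0.7883.
2θ = 52.03° or 180° − 52.03° = 128.0°, so θ = 26.02° or 63.98°.
The smaller angle is 26.02°.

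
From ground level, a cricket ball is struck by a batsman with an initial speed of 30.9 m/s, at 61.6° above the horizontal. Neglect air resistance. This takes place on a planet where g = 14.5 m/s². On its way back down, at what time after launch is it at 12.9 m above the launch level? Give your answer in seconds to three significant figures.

vₓ = 30.90 cos 61.6° = 14.70 m/s; v_y0 = 30.90 sin 61.6° = 27.18 m/s.
Require v_y0 t − ½ g t² = 12.9, i.e. 7.250 t² − 27.18 t + 12.9 = 0.
Quadratic formula: t = (27.18 ± √364.71) / 14.5 = (27.18 ± 19.10) / 14.5 → t = 0.5575 s or 3.192 s.
The descending-branch root is 3.192 s.

3.19 s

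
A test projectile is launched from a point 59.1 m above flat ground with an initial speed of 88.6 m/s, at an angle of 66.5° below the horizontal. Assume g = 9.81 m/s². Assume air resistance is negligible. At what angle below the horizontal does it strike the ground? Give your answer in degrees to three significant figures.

Components: vₓ = 88.60 cos 66.5° = 35.33 m/s, v_y0 = −81.25 m/s (downward).
With up positive and y = 0 at the ground: y(t) = 59.1 + (−81.25) t − 4.905 t². Setting y = 0 and taking the positive root: t = [−81.25 + √(81.25² + 2·9.81·59.1)] / 9.81 = (−81.25 + 88.10) / 9.81 = 0.6980 s.
At impact: v_y = v_y0 − g t = −88.10 m/s; vₓ = 35.33 m/s.
Angle below horizontal: arctan(|v_y|/vₓ) = arctan(88.10/35.33) = 68.15°.

68.1°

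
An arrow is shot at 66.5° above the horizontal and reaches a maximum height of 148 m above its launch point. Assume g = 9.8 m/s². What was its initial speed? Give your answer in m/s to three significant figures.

58.7 m/s

At the peak v_y = 0, so v_y0 = √(2gH) = √(2 × 9.80 × 148) = 53.86 m/s.
v_y0 = v₀ sin θ ⇒ v₀ = 53.86 / sin 66.5° = 58.73 m/s.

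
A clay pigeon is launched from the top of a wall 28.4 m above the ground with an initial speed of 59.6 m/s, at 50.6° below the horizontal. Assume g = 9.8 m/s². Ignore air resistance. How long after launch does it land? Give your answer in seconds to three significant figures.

vₓ = 59.60 cos 50.6° = 37.83 m/s; v_y0 = −46.05 m/s (downward).
The projectile lands when y = 28.4 + (−46.05) t − ½·9.80·t² = 0. Positive root: t = (−46.05 + √(46.05² + 2·9.80·28.4)) / 9.80 = (−46.05 + 51.75) / 9.80 = 0.5808 s.

0.581 s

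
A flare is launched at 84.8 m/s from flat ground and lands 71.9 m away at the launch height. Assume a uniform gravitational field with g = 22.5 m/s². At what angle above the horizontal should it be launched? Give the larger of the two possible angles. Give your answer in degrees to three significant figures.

R = v₀² sin 2θ / g gives sin 2θ = gR/v₀² = 22.5·71.9/84.8² = 0.2250.
2θ = 13.00° or 180° − 13.00° = 167.0°, so θ = 6.500° or 83.50°.
The larger angle is 83.50°.

83.5°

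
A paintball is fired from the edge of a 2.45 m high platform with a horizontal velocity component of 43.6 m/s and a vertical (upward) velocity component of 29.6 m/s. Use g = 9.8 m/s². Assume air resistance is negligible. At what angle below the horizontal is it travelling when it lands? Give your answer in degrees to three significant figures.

The projectile lands when y = 2.45 + (29.60) t − ½·9.80·t² = 0. Positive root: t = (29.60 + √(29.60² + 2·9.80·2.45)) / 9.80 = (29.60 + 30.40) / 9.80 = 6.122 s.
At impact: v_y = v_y0 − g t = −30.40 m/s; vₓ = 43.60 m/s.
Angle below horizontal: arctan(|v_y|/vₓ) = arctan(30.40/43.60) = 34.89°.

34.9°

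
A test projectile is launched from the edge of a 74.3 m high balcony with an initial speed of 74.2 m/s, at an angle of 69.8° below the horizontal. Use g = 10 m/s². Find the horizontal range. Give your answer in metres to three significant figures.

Components: vₓ = 74.20 cos 69.8° = 25.62 m/s, v_y0 = −69.64 m/s (downward).
The projectile lands when y = 74.3 + (−69.64) t − ½·10.0·t² = 0. Positive root: t = (−69.64 + √(69.64² + 2·10.0·74.3)) / 10.0 = (−69.64 + 79.59) / 10.0 = 0.9958 s.
Horizontal distance: R = vₓ t = 25.62 × 0.9958 = 25.51 m.

25.5 m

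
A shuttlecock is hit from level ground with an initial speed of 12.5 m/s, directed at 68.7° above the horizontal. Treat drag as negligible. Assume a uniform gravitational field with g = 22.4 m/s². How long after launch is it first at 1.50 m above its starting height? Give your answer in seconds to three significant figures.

Horizontal component vₓ = 12.50 cos 68.7° = 4.541 m/s; vertical v_y0 = 12.50 sin 68.7° = 11.65 m/s.
Set y = v_y0 t − ½ g t² = 1.50: 11.20 t² − 11.65 t + 1.50 = 0.
t = [11.65 ± √(11.65² − 2·22.4·1.50)] / 22.4 = (11.65 ± 8.272) / 22.4, so t = 0.1506 s or t = 0.8892 s.
The first (ascending) time is 0.1506 s.

0.151 s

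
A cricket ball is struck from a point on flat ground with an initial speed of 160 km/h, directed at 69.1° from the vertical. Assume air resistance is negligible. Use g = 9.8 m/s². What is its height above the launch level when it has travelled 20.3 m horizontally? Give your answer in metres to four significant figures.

Convert: 160 km/h = 160/3.6 = 44.44 m/s.
vₓ = 44.44 sin 69.1° = 41.52 m/s; v_y0 = 44.44 cos 69.1° = 15.86 m/s.
Time to reach x = 20.3 m: t = x/vₓ = 20.3/41.52 = 0.4889 s.
Height: y = v_y0 t − ½ g t² = 15.86 × 0.4889 − 4.900 × 0.4889² = 7.752 − 1.171 = 6.581 m.

6.581 m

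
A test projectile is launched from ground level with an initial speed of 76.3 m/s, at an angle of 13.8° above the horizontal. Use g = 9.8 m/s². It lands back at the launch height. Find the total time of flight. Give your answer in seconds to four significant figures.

vₓ = 76.30 cos 13.8° = 74.10 m/s; v_y0 = 76.30 sin 13.8° = 18.20 m/s.
Landing at launch height ⇒ T = 2 v_y0 / g = 2 × 18.20 / 9.80 = 3.714 s.

3.714 s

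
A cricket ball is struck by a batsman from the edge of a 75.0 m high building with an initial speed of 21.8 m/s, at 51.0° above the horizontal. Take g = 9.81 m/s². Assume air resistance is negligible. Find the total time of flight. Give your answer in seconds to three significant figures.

Resolve: vₓ = 21.80 cos 51.0° = 13.72 m/s and v_y0 = 21.80 sin 51.0° = 16.94 m/s.
With up positive and y = 0 at the ground: y(t) = 75.0 + (16.94) t − 4.905 t². Setting y = 0 and taking the positive root: t = [16.94 + √(16.94² + 2·9.81·75.0)] / 9.81 = (16.94 + 41.93) / 9.81 = 6.002 s.

6.00 s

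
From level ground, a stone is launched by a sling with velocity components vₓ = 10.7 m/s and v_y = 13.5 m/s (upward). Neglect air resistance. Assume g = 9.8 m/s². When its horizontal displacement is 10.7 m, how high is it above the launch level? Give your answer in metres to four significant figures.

x = vₓ t ⇒ t = 10.7/10.70 = 1.000 s.
Height: y = v_y0 t − ½ g t² = 13.50 × 1.000 − 4.900 × 1.000² = 13.50 − 4.900 = 8.600 m.

8.600 m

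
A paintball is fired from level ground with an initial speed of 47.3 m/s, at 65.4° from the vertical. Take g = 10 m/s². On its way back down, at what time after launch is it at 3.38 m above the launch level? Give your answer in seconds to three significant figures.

3.76 s

Components: vₓ = 47.30 sin 65.4° = 43.01 m/s, v_y0 = 47.30 cos 65.4° = 19.69 m/s.
Set y = v_y0 t − ½ g t² = 3.38: 5.000 t² − 19.69 t + 3.38 = 0.
Quadratic formula: t = (19.69 ± √320.10) / 10.0 = (19.69 ± 17.89) / 10.0 → t = 0.1799 s or 3.758 s.
The descending-branch root is 3.758 s.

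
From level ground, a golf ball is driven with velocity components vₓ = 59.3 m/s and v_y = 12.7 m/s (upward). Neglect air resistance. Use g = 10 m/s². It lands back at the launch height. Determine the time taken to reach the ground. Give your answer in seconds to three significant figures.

2.54 s

Time of flight on level ground: T = 2 v_y0 / g = 2 × 12.70 / 10.0 = 2.540 s.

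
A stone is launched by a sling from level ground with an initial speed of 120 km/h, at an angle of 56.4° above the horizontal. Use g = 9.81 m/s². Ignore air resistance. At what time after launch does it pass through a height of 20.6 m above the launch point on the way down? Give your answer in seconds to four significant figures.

Convert: 120 km/h = 120/3.6 = 33.33 m/s.
Components: vₓ = 33.33 cos 56.4° = 18.45 m/s, v_y0 = 33.33 sin 56.4° = 27.76 m/s.
Require v_y0 t − ½ g t² = 20.6, i.e. 4.905 t² − 27.76 t + 20.6 = 0.
Quadratic formula: t = (27.76 ± √366.67) / 9.81 = (27.76 ± 19.15) / 9.81 → t = 0.8782 s or 4.782 s.
The descending-branch root is 4.782 s.

4.782 s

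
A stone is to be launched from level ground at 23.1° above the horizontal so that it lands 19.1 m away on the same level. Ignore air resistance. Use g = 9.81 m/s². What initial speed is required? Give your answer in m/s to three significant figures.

16.1 m/s

Level-ground range: R = v₀² sin(2θ)/g, so v₀ = √(gR / sin 2θ).
v₀ = √(9.81 × 19.1 / sin 46.20°) = √(187.4 / 0.7218) = √259.60 = 16.11 m/s.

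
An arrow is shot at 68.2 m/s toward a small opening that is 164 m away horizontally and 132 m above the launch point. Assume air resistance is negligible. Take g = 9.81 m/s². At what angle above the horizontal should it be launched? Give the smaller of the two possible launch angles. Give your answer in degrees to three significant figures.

Trajectory: y = x tanθ − g x² (1 + tan²θ)/(2v₀²). With x = 164, y = 132, v₀ = 68.2, g = 9.81:
28.36 tan²θ − 164 tanθ + (160.4) = 0.
tanθ = [164 ± √(164² − 4 × 28.36 × (160.4))] / (2 × 28.36) = (164 ± 93.29) / 56.73, giving tanθ = 1.247 or 4.536.
θ = 51.26° or 77.57°; the smaller is 51.26°.

51.3°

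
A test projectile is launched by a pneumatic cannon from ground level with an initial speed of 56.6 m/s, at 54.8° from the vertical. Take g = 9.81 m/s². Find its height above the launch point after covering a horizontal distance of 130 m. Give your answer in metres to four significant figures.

Components: vₓ = 56.60 sin 54.8° = 46.25 m/s, v_y0 = 56.60 cos 54.8° = 32.63 m/s.
x = vₓ t ⇒ t = 130/46.25 = 2.811 s.
Height: y = v_y0 t − ½ g t² = 32.63 × 2.811 − 4.905 × 2.811² = 91.70 − 38.75 = 52.95 m.

52.95 m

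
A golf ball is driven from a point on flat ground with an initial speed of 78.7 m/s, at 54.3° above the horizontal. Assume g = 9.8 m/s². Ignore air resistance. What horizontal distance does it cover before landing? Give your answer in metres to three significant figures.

599 m

vₓ = 78.70 cos 54.3° = 45.92 m/s; v_y0 = 78.70 sin 54.3° = 63.91 m/s.
Time aloft: T = 2 v_y0 / g = 2 × 63.91 / 9.80 = 13.04 s.
Horizontal distance R = vₓ T = 45.92 × 13.04 = 599.0 m.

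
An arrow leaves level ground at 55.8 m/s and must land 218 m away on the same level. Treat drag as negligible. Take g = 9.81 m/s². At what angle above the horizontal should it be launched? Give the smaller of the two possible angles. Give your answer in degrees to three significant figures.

From R = (v₀²/g) sin 2θ: sin 2θ = 9.81 × 218 / 3113.6 = 0.6868.
2θ = 43.38° or 180° − 43.38° = 136.6°, so θ = 21.69° or 68.31°.
The smaller angle is 21.69°.

21.7°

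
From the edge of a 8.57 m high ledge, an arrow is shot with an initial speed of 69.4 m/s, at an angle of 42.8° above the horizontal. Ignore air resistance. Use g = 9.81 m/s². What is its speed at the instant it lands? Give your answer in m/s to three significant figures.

70.6 m/s

vₓ = 69.40 cos 42.8° = 50.92 m/s; v_y0 = 69.40 sin 42.8° = 47.15 m/s.
Vertical motion (up positive, ground at y = 0): 4.905 t² − (47.15) t − 8.57 = 0, so t = (47.15 + √(47.15² + 2·9.81·8.57)) / 9.81 = (47.15 + 48.90) / 9.81 = 9.792 s.
Vertical velocity at impact: v_y = v_y0 − g t = 47.15 − 9.81 × 9.792 = −48.90 m/s.
Speed: |v| = √(vₓ² + v_y²) = √(50.92² + 48.90²) = 70.60 m/s.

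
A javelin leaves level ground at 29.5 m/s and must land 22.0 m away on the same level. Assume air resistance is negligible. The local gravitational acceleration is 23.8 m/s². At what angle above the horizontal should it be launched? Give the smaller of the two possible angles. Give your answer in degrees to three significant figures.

18.5°

R = v₀² sin 2θ / g gives sin 2θ = gR/v₀² = 23.8·22.0/29.5² = 0.6017.
2θ = 36.99° or 180° − 36.99° = 143.0°, so θ = 18.49° or 71.51°.
The smaller angle is 18.49°.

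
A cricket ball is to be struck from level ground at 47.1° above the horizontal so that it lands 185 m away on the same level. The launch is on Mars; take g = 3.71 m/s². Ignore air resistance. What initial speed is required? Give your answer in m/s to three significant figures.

26.2 m/s

Level-ground range: R = v₀² sin(2θ)/g, so v₀ = √(gR / sin 2θ).
v₀ = √(3.71 × 185 / sin 94.20°) = √(686.4 / 0.9973) = √688.20 = 26.23 m/s.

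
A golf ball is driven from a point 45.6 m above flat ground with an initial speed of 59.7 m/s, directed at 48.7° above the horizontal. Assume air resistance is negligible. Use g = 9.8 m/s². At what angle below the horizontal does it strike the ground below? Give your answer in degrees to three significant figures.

53.8°

Components: vₓ = 59.70 cos 48.7° = 39.40 m/s, v_y0 = 59.70 sin 48.7° = 44.85 m/s.
Vertical motion (up positive, ground at y = 0): 4.900 t² − (44.85) t − 45.6 = 0, so t = (44.85 + √(44.85² + 2·9.80·45.6)) / 9.80 = (44.85 + 53.90) / 9.80 = 10.08 s.
At impact: v_y = v_y0 − g t = −53.90 m/s; vₓ = 39.40 m/s.
Angle below horizontal: arctan(|v_y|/vₓ) = arctan(53.90/39.40) = 53.83°.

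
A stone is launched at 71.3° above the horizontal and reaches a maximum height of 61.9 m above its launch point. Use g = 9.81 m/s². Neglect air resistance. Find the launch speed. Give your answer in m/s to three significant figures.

At the peak v_y = 0, so v_y0 = √(2gH) = √(2 × 9.81 × 61.9) = 34.85 m/s.
v_y0 = v₀ sin θ ⇒ v₀ = 34.85 / sin 71.3° = 36.79 m/s.

36.8 m/s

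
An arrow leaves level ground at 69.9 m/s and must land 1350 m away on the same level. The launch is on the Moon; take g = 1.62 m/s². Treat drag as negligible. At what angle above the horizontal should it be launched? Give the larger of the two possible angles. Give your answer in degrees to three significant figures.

76.7°

R = v₀² sin 2θ / g gives sin 2θ = gR/v₀² = 1.62·1350/69.9² = 0.4476.
2θ = 26.59° or 180° − 26.59° = 153.4°, so θ = 13.30° or 76.70°.
The larger angle is 76.70°.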